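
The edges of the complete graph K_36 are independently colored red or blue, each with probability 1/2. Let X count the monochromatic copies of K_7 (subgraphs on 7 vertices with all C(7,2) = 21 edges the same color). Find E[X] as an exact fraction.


Let X = Σ_S X_S over the C(36, 7) = 8347680 subsets S of size 7, where X_S = 1 if the K_7 on S is monochromatic.
For a fixed S, the K_7 on S has C(7, 2) = 21 edges. P[all 21 edges red] = (1/2)^21, and likewise for blue, so P[monochromatic] = 2·(1/2)^21 = 2^{1 − 21} = 1/1048576.
By linearity: E[X] = C(36, 7) · 2^{1 − 21} = 8347680 · 1/1048576 = 260865/32768.
Numerically: E[X] ≈ 7.960968.

E[X] = C(36,7)·2^(1−C(7,2)) = 260865/32768 ≈ 7.960968.


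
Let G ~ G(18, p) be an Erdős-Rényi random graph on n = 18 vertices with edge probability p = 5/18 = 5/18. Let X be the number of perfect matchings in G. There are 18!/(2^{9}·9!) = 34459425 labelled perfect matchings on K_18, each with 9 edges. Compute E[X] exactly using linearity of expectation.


K_18 has 18!/(2^{9}·9!) = 34459425 labelled perfect matchings.
For each such perfect matching H, let X_H = 1 if all 9 edges of H are present in G. Then P[X_H = 1] = p^{9} = (5/18)^{9} = 1953125/198359290368.
By linearity: E[X] = Σ_H E[X_H] = 34459425 · p^{9} = 34459425 · 1953125/198359290368 = 830908203125/2448880128.
Numerically: E[X] ≈ 339.3.

E[X] = 34459425 · (5/18)^{9} = 830908203125/2448880128 ≈ 339.3.


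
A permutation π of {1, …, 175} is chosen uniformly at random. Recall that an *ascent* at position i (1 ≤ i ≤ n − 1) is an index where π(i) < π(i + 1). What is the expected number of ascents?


Write X = Σ X_I over i = 1, …, 174, with X_I the indicator of one ascent.
There are 174 indicators.
For each fixed i, the pair (π(i), π(i+1)) is a uniformly random ordered pair of distinct values from {1, …, 175}; by symmetry P[π(i) < π(i+1)] = 1/2.
By linearity: E[X] = 174 · (1/2) = (175 − 1) · (1/2) = 87 ≈ 87.00000.

E[X] = 87 = 87.00000.


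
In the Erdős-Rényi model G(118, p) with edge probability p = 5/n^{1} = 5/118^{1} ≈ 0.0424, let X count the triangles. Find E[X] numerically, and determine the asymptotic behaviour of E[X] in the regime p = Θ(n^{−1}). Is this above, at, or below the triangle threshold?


Number of potential triangles: C(118, 3) = 266916.
Each occurs with probability p³ ≈ (0.0424)³ ≈ 7.60789e-05.
By linearity: E[X] = C(118, 3)·p³ ≈ 266916 · 7.60789e-05 ≈ 20.307.
Here α = 1, so p = 5/n is exactly at the triangle threshold p ~ 1/n. Asymptotically E[X] → c³/6 = 5³/6 = 125/6 ≈ 20.833, a bounded constant. In this regime the triangle count is asymptotically Poisson(c³/6).

E[X] ≈ 20.307; in regime p = Θ(1/n^{1}) E[X] stays bounded (at the triangle threshold p ~ 1/n).


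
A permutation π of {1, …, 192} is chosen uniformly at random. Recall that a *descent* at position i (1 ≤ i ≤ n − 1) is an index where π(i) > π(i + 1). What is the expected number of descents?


Write X = Σ X_I over i = 1, …, 191, with X_I the indicator of one descent.
There are 191 indicators.
For each fixed i, the pair (π(i), π(i+1)) is a uniformly random ordered pair of distinct values from {1, …, 192}; by symmetry P[π(i) > π(i+1)] = 1/2.
By linearity: E[X] = 191 · (1/2) = (192 − 1) · (1/2) = 191/2 ≈ 95.50000.

E[X] = 191/2 = 95.50000.


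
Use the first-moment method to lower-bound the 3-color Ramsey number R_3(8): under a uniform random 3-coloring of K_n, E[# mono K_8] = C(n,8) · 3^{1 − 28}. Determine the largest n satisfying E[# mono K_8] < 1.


We need C(n, 8) · 3^{1 − 28} < 1, i.e. C(n, 8) < 3^{28 − 1} = 7625597484987.
Check values of n near the boundary:
  n = 153: C(153, 8) = 6183023199255; 6183023199255 < 7625597484987? YES
  n = 154: C(154, 8) = 6521818990995; 6521818990995 < 7625597484987? YES
  n = 155: C(155, 8) = 6876747915675; 6876747915675 < 7625597484987? YES
  n = 156: C(156, 8) = 7248464019225; 7248464019225 < 7625597484987? YES
  n = 157: C(157, 8) = 7637643295425; 7637643295425 < 7625597484987? NO
  n = 158: C(158, 8) = 8044984271181; 8044984271181 < 7625597484987? NO
  n = 159: C(159, 8) = 8471208603429; 8471208603429 < 7625597484987? NO
The largest n with C(n, 8) < 7625597484987 is n = 156 (where E[X] = 805384891025/847288609443 ≈ 0.95054). Hence R_3(8) > 156, i.e. R_3(8) ≥ 157.

Largest n = 156; hence R_3(8) > 156.


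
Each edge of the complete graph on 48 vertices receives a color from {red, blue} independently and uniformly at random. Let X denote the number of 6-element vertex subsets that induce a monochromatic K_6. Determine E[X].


Let X = Σ_S X_S over the C(48, 6) = 12271512 subsets S of size 6, where X_S = 1 if the K_6 on S is monochromatic.
For a fixed S, the K_6 on S has C(6, 2) = 15 edges. P[all 15 edges red] = (1/2)^15, and likewise for blue, so P[monochromatic] = 2·(1/2)^15 = 2^{1 − 15} = 1/16384.
Summing: E[X] = C(48, 6) · 2^{1 − 15} = 12271512 · 1/16384 = 1533939/2048.
Numerically: E[X] ≈ 748.994.

E[X] = C(48,6)·2^(1−C(6,2)) = 1533939/2048 ≈ 748.994.


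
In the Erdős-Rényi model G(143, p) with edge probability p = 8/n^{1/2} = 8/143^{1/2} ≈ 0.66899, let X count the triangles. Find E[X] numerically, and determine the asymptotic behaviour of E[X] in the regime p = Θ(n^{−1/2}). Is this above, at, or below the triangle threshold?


Number of potential triangles: C(143, 3) = 477191.
Each occurs with probability p³ ≈ (0.66899)³ ≈ 2.9940973e-01.
By linearity: E[X] = C(143, 3)·p³ ≈ 477191 · 2.9940973e-01 ≈ 142875.62687.
Since α = 1/2 < 1, p = c/n^{1/2} ≫ 1/n is above the triangle threshold p ~ 1/n. Asymptotically E[X] ~ (c³/6)·n^{3(1−α)} = (8³/6)·n^{1.5} → ∞; triangles are abundant w.h.p.

E[X] ≈ 142875.62687; in regime p = Θ(1/n^{1/2}) E[X] diverges (above the triangle threshold p ~ 1/n).


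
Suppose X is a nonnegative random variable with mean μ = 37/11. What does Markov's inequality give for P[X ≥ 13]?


μ = E[X] = 37/11, a = 13.
Markov: P[X ≥ 13] ≤ μ/a = (37/11)/13 = 37/143.
Numerically: ≈ 0.25874.
(Since a = 13 > μ = 3.36364, the bound 37/143 is < 1 and informative.)

P[X ≥ 13] ≤ 37/143 ≈ 0.25874.


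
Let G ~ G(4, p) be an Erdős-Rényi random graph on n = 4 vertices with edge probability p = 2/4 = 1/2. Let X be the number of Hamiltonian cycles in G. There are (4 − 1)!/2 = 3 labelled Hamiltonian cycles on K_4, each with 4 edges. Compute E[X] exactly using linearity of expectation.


K_4 has (4 − 1)!/2 = 3 labelled Hamiltonian cycles.
For each such Hamiltonian cycle H, let X_H = 1 if all 4 edges of H are present in G. Then P[X_H = 1] = p^{4} = (1/2)^{4} = 1/16.
Summing the indicators: E[X] = Σ_H E[X_H] = 3 · p^{4} = 3 · 1/16 = 3/16.
Numerically: E[X] ≈ 0.188.

E[X] = 3 · (1/2)^{4} = 3/16 ≈ 0.188.


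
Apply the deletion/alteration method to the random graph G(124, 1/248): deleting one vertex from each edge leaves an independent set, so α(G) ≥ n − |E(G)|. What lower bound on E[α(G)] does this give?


E[|E(G)|] = C(124, 2)·p = 7626 · (1/248) = 123/4.
E[α(G)] ≥ n − E[|E(G)|] = 124 − 123/4 = 373/4.
Numerically: ≈ 93.25000.
(This is only a lower bound; the true E[α(G)] may be larger.)

E[α(G)] ≥ 373/4 ≈ 93.25000.


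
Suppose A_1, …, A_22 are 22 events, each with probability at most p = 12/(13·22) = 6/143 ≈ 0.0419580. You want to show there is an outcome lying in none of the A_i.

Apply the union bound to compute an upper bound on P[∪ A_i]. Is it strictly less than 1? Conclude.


Union bound: P[∪_{i=1}^{22} A_i] ≤ Σ_i P[A_i] ≤ 22·p = 22·(6/143) = 12/13.
Numerically: 12/13 ≈ 0.9230769.
Is 12/13 < 1? YES.
Since P[∪ A_i] ≤ 12/13 < 1, the complement has P[∩ A_i^c] ≥ 1 − 12/13 = 1/13 > 0, so some outcome avoids every A_i.

22·p = 12/13 ≈ 0.9230769; existence CERTIFIED by the union bound.


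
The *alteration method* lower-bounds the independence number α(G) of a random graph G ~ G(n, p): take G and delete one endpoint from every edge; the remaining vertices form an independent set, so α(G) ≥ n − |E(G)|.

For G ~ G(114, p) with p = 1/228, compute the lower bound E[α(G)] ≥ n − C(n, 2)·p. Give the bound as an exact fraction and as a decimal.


E[|E(G)|] = C(114, 2)·p = 6441 · (1/228) = 113/4.
E[α(G)] ≥ n − E[|E(G)|] = 114 − 113/4 = 343/4.
Numerically: ≈ 85.750000.
(This is only a lower bound; the true E[α(G)] may be larger.)

E[α(G)] ≥ 343/4 ≈ 85.750000.


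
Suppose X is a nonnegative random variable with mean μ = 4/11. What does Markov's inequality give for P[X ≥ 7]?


μ = E[X] = 4/11, a = 7.
Markov: P[X ≥ 7] ≤ μ/a = (4/11)/7 = 4/77.
Numerically: ≈ 0.05195.
(Since a = 7 > μ = 0.36364, the bound 4/77 is < 1 and informative.)

P[X ≥ 7] ≤ 4/77 ≈ 0.05195.


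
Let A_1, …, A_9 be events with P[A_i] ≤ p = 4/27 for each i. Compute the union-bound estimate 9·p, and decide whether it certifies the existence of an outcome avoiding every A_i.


Union bound: P[∪_{i=1}^{9} A_i] ≤ Σ_i P[A_i] ≤ 9·p = 9·(4/27) = 4/3.
Numerically: 4/3 ≈ 1.3333333.
Is 4/3 < 1? NO.
Since the bound 4/3 is ≥ 1, the union bound is uninformative here; it does NOT by itself certify existence.

9·p = 4/3 ≈ 1.3333333; existence NOT certified by the union bound.


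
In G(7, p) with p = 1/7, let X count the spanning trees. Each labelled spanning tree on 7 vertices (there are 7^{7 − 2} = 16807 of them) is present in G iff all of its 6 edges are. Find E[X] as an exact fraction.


K_7 has 7^{7 − 2} = 16807 labelled spanning trees.
For each such spanning tree H, let X_H = 1 if all 6 edges of H are present in G. Then P[X_H = 1] = p^{6} = (1/7)^{6} = 1/117649.
Summing the indicators: E[X] = Σ_H E[X_H] = 16807 · p^{6} = 16807 · 1/117649 = 1/7.
Numerically: E[X] ≈ 0.1429.

E[X] = 16807 · (1/7)^{6} = 1/7 ≈ 0.1429.


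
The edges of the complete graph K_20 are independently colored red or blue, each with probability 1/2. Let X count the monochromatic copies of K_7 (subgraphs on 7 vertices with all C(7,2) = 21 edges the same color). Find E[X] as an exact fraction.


Let X = Σ_S X_S over the C(20, 7) = 77520 subsets S of size 7, where X_S = 1 if the K_7 on S is monochromatic.
For a fixed S, the K_7 on S has C(7, 2) = 21 edges. P[all 21 edges red] = (1/2)^21, and likewise for blue, so P[monochromatic] = 2·(1/2)^21 = 2^{1 − 21} = 1/1048576.
Summing: E[X] = C(20, 7) · 2^{1 − 21} = 77520 · 1/1048576 = 4845/65536.
Numerically: E[X] ≈ 0.073929.

E[X] = C(20,7)·2^(1−C(7,2)) = 4845/65536 ≈ 0.073929.


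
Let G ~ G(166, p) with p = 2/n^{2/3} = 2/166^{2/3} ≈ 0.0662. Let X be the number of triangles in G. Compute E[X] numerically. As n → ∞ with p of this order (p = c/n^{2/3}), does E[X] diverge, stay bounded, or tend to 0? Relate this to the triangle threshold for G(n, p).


Number of potential triangles: C(166, 3) = 748660.
Each occurs with probability p³ ≈ (0.0662)³ ≈ 2.90318e-04.
By linearity: E[X] = C(166, 3)·p³ ≈ 748660 · 2.90318e-04 ≈ 217.349.
Since α = 2/3 < 1, p = c/n^{2/3} ≫ 1/n is above the triangle threshold p ~ 1/n. Asymptotically E[X] ~ (c³/6)·n^{3(1−α)} = (2³/6)·n^{1} → ∞; triangles are abundant w.h.p.

E[X] ≈ 217.349; in regime p = Θ(1/n^{2/3}) E[X] diverges (above the triangle threshold p ~ 1/n).


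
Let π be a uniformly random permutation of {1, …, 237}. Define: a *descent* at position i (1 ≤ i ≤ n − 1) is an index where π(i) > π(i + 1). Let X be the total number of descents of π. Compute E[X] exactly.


Write X = Σ X_I over i = 1, …, 236, with X_I the indicator of one descent.
There are 236 indicators.
For each fixed i, the pair (π(i), π(i+1)) is a uniformly random ordered pair of distinct values from {1, …, 237}; by symmetry P[π(i) > π(i+1)] = 1/2.
By linearity: E[X] = 236 · (1/2) = (237 − 1) · (1/2) = 118 ≈ 118.000.

E[X] = 118 = 118.000.


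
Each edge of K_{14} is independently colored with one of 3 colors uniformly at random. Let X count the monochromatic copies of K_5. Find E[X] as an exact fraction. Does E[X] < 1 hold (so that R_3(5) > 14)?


E[X] = C(14, 5) · 3^{1 − 10} = 2002 · 3^{−9} = 2002/19683.
As a reduced fraction: E[X] = 2002/19683 ≈ 0.1017.
Is E[X] < 1? YES.
Since E[X] < 1, there exists a 3-coloring of K_{14} with no monochromatic K_5; hence R_3(5) > 14.

E[X] = 2002/19683 ≈ 0.1017; E[X] < 1, so R_3(5) > 14.


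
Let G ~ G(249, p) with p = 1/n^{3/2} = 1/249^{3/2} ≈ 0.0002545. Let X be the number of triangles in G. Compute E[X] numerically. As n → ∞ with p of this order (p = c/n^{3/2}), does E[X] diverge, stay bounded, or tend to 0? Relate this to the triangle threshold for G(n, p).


Number of potential triangles: C(249, 3) = 2542124.
Each occurs with probability p³ ≈ (0.0002545)³ ≈ 1.648553e-11.
By linearity: E[X] = C(249, 3)·p³ ≈ 2542124 · 1.648553e-11 ≈ 0.0000.
Since α = 3/2 > 1, p = c/n^{3/2} = o(1/n) is below the triangle threshold p ~ 1/n. Asymptotically E[X] ~ (c³/6)·n^{3(1−α)} = (1³/6)·n^{-1.5} → 0, so by Markov's inequality G has no triangles w.h.p.

E[X] ≈ 0.0000; in regime p = Θ(1/n^{3/2}) E[X] tends to 0 (below the triangle threshold p ~ 1/n).


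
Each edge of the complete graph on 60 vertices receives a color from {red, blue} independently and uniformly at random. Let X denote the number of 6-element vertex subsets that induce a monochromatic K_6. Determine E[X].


Let X = Σ_S X_S over the C(60, 6) = 50063860 subsets S of size 6, where X_S = 1 if the K_6 on S is monochromatic.
For a fixed S, the K_6 on S has C(6, 2) = 15 edges. P[all 15 edges red] = (1/2)^15, and likewise for blue, so P[monochromatic] = 2·(1/2)^15 = 2^{1 − 15} = 1/16384.
Summing: E[X] = C(60, 6) · 2^{1 − 15} = 50063860 · 1/16384 = 12515965/4096.
Numerically: E[X] ≈ 3055.6555.

E[X] = C(60,6)·2^(1−C(6,2)) = 12515965/4096 ≈ 3055.6555.


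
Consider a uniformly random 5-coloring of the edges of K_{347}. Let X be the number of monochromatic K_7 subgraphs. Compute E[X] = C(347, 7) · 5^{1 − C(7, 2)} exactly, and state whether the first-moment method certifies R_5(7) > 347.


E[X] = C(347, 7) · 5^{1 − 21} = 113090774900334 · 5^{−20} = 113090774900334/95367431640625.
As a reduced fraction: E[X] = 113090774900334/95367431640625 ≈ 1.18584.
Is E[X] < 1? NO.
Since E[X] ≥ 1, the first-moment bound is inconclusive at n = 347; it does NOT by itself certify R_5(7) > 347.

E[X] = 113090774900334/95367431640625 ≈ 1.18584; E[X] ≥ 1; first-moment method inconclusive here.


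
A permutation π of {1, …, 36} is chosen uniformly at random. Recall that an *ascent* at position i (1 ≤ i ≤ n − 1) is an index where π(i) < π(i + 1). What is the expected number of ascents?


Write X = Σ X_I over i = 1, …, 35, with X_I the indicator of one ascent.
There are 35 indicators.
For each fixed i, the pair (π(i), π(i+1)) is a uniformly random ordered pair of distinct values from {1, …, 36}; by symmetry P[π(i) < π(i+1)] = 1/2.
By linearity: E[X] = 35 · (1/2) = (36 − 1) · (1/2) = 35/2 ≈ 17.500000.

E[X] = 35/2 = 17.500000.


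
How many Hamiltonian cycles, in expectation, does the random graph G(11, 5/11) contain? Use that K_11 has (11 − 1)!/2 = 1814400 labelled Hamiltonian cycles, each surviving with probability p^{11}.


K_11 has (11 − 1)!/2 = 1814400 labelled Hamiltonian cycles.
For each such Hamiltonian cycle H, let X_H = 1 if all 11 edges of H are present in G. Then P[X_H = 1] = p^{11} = (5/11)^{11} = 48828125/285311670611.
By linearity of expectation: E[X] = Σ_H E[X_H] = 1814400 · p^{11} = 1814400 · 48828125/285311670611 = 88593750000000/285311670611.
Numerically: E[X] ≈ 310.52.

E[X] = 1814400 · (5/11)^{11} = 88593750000000/285311670611 ≈ 310.52.


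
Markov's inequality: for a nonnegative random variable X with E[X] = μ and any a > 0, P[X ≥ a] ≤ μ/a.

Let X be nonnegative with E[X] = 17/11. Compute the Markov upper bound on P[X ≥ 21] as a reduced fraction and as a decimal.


μ = E[X] = 17/11, a = 21.
Markov: P[X ≥ 21] ≤ μ/a = (17/11)/21 = 17/231.
Numerically: ≈ 0.0736.
(Since a = 21 > μ = 1.5455, the bound 17/231 is < 1 and informative.)

P[X ≥ 21] ≤ 17/231 ≈ 0.0736.


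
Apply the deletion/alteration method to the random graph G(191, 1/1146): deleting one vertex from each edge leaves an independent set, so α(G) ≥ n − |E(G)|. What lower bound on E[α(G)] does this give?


E[|E(G)|] = C(191, 2)·p = 18145 · (1/1146) = 95/6.
E[α(G)] ≥ n − E[|E(G)|] = 191 − 95/6 = 1051/6.
Numerically: ≈ 175.166667.
(This is only a lower bound; the true E[α(G)] may be larger.)

E[α(G)] ≥ 1051/6 ≈ 175.166667.


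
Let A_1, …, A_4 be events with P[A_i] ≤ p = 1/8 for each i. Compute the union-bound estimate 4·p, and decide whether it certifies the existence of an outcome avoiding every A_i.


Union bound: P[∪_{i=1}^{4} A_i] ≤ Σ_i P[A_i] ≤ 4·p = 4·(1/8) = 1/2.
Numerically: 1/2 ≈ 0.500000.
Is 1/2 < 1? YES.
Since P[∪ A_i] ≤ 1/2 < 1, the complement has P[∩ A_i^c] ≥ 1 − 1/2 = 1/2 > 0, so some outcome avoids every A_i.

4·p = 1/2 ≈ 0.500000; existence CERTIFIED by the union bound.


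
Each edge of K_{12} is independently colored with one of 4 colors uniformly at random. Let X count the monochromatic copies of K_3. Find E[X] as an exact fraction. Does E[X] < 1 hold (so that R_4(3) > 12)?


E[X] = C(12, 3) · 4^{1 − 3} = 220 · 4^{−2} = 220/16.
As a reduced fraction: E[X] = 55/4 ≈ 13.750000.
Is E[X] < 1? NO.
Since E[X] ≥ 1, the first-moment bound is inconclusive at n = 12; it does NOT by itself certify R_4(3) > 12.

E[X] = 55/4 ≈ 13.750000; E[X] ≥ 1; first-moment method inconclusive here.


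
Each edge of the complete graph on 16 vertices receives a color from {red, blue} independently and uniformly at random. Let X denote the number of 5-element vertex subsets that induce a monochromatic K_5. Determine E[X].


Let X = Σ_S X_S over the C(16, 5) = 4368 subsets S of size 5, where X_S = 1 if the K_5 on S is monochromatic.
For a fixed S, the K_5 on S has C(5, 2) = 10 edges. P[all 10 edges red] = (1/2)^10, and likewise for blue, so P[monochromatic] = 2·(1/2)^10 = 2^{1 − 10} = 1/512.
Summing: E[X] = C(16, 5) · 2^{1 − 10} = 4368 · 1/512 = 273/32.
Numerically: E[X] ≈ 8.5312.

E[X] = C(16,5)·2^(1−C(5,2)) = 273/32 ≈ 8.5312.


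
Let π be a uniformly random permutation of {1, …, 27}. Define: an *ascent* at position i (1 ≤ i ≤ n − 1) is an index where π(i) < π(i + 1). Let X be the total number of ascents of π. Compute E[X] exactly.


Write X = Σ X_I over i = 1, …, 26, with X_I the indicator of one ascent.
There are 26 indicators.
For each fixed i, the pair (π(i), π(i+1)) is a uniformly random ordered pair of distinct values from {1, …, 27}; by symmetry P[π(i) < π(i+1)] = 1/2.
By linearity: E[X] = 26 · (1/2) = (27 − 1) · (1/2) = 13 ≈ 13.00000.

E[X] = 13 = 13.00000.


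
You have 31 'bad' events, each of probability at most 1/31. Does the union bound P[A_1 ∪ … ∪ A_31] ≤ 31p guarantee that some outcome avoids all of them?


Union bound: P[∪_{i=1}^{31} A_i] ≤ Σ_i P[A_i] ≤ 31·p = 31·(1/31) = 1.
Numerically: 1 ≈ 1.0000.
Is 1 < 1? NO.
Since the bound 1 is ≥ 1, the union bound is uninformative here; it does NOT by itself certify existence.

31·p = 1 ≈ 1.0000; existence NOT certified by the union bound.


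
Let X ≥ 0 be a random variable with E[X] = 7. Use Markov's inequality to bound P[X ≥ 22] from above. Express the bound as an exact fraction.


μ = E[X] = 7, a = 22.
Markov: P[X ≥ 22] ≤ μ/a = (7)/22 = 7/22.
Numerically: ≈ 0.318.
(Since a = 22 > μ = 7.000, the bound 7/22 is < 1 and informative.)

P[X ≥ 22] ≤ 7/22 ≈ 0.318.


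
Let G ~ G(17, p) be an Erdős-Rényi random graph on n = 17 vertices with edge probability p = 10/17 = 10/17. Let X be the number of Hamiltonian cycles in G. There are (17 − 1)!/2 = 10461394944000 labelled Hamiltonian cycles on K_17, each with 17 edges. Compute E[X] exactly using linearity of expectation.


K_17 has (17 − 1)!/2 = 10461394944000 labelled Hamiltonian cycles.
For each such Hamiltonian cycle H, let X_H = 1 if all 17 edges of H are present in G. Then P[X_H = 1] = p^{17} = (10/17)^{17} = 100000000000000000/827240261886336764177.
Summing the indicators: E[X] = Σ_H E[X_H] = 10461394944000 · p^{17} = 10461394944000 · 100000000000000000/827240261886336764177 = 1046139494400000000000000000000/827240261886336764177.
Numerically: E[X] ≈ 1.26461e+09.

E[X] = 10461394944000 · (10/17)^{17} = 1046139494400000000000000000000/827240261886336764177 ≈ 1.26461e+09.


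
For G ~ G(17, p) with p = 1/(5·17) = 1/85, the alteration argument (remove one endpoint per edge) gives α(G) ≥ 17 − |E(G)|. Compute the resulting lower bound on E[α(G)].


E[|E(G)|] = C(17, 2)·p = 136 · (1/85) = 8/5.
E[α(G)] ≥ n − E[|E(G)|] = 17 − 8/5 = 77/5.
Numerically: ≈ 15.400000.
(This is only a lower bound; the true E[α(G)] may be larger.)

E[α(G)] ≥ 77/5 ≈ 15.400000.


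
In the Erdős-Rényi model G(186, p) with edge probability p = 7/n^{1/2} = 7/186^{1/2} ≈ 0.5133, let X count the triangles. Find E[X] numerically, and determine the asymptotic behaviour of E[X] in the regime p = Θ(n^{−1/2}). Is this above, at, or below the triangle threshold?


Number of potential triangles: C(186, 3) = 1055240.
Each occurs with probability p³ ≈ (0.5133)³ ≈ 1.352149e-01.
By linearity: E[X] = C(186, 3)·p³ ≈ 1055240 · 1.352149e-01 ≈ 142684.2211.
Since α = 1/2 < 1, p = c/n^{1/2} ≫ 1/n is above the triangle threshold p ~ 1/n. Asymptotically E[X] ~ (c³/6)·n^{3(1−α)} = (7³/6)·n^{1.5} → ∞; triangles are abundant w.h.p.

E[X] ≈ 142684.2211; in regime p = Θ(1/n^{1/2}) E[X] diverges (above the triangle threshold p ~ 1/n).


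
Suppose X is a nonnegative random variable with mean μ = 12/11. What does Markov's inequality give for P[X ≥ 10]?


μ = E[X] = 12/11, a = 10.
Markov: P[X ≥ 10] ≤ μ/a = (12/11)/10 = 6/55.
Numerically: ≈ 0.109.
(Since a = 10 > μ = 1.091, the bound 6/55 is < 1 and informative.)

P[X ≥ 10] ≤ 6/55 ≈ 0.109.


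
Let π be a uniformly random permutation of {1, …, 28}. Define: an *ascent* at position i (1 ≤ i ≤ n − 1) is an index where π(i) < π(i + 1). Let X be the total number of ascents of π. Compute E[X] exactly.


Write X = Σ X_I over i = 1, …, 27, with X_I the indicator of one ascent.
There are 27 indicators.
For each fixed i, the pair (π(i), π(i+1)) is a uniformly random ordered pair of distinct values from {1, …, 28}; by symmetry P[π(i) < π(i+1)] = 1/2.
By linearity: E[X] = 27 · (1/2) = (28 − 1) · (1/2) = 27/2 ≈ 13.500000.

E[X] = 27/2 = 13.500000.


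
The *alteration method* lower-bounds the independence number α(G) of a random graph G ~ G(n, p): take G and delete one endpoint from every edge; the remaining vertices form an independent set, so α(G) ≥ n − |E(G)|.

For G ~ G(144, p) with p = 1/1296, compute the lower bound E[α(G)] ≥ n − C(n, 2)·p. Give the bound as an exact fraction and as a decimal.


E[|E(G)|] = C(144, 2)·p = 10296 · (1/1296) = 143/18.
E[α(G)] ≥ n − E[|E(G)|] = 144 − 143/18 = 2449/18.
Numerically: ≈ 136.0556.
(This is only a lower bound; the true E[α(G)] may be larger.)

E[α(G)] ≥ 2449/18 ≈ 136.0556.


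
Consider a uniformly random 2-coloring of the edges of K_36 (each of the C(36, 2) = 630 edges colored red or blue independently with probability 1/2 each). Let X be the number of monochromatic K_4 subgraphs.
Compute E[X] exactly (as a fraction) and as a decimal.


Let X = Σ_S X_S over the C(36, 4) = 58905 subsets S of size 4, where X_S = 1 if the K_4 on S is monochromatic.
For a fixed S, the K_4 on S has C(4, 2) = 6 edges. P[all 6 edges red] = (1/2)^6, and likewise for blue, so P[monochromatic] = 2·(1/2)^6 = 2^{1 − 6} = 1/32.
Summing: E[X] = C(36, 4) · 2^{1 − 6} = 58905 · 1/32 = 58905/32.
Numerically: E[X] ≈ 1840.781250.

E[X] = C(36,4)·2^(1−C(4,2)) = 58905/32 ≈ 1840.781250.


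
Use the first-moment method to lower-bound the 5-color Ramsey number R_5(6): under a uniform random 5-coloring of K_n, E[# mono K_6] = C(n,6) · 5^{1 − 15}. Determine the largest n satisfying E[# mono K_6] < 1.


We need C(n, 6) · 5^{1 − 15} < 1, i.e. C(n, 6) < 5^{15 − 1} = 6103515625.
Check values of n near the boundary:
  n = 127: C(127, 6) = 5169379425; 5169379425 < 6103515625? YES
  n = 128: C(128, 6) = 5423611200; 5423611200 < 6103515625? YES
  n = 129: C(129, 6) = 5688177600; 5688177600 < 6103515625? YES
  n = 130: C(130, 6) = 5963412000; 5963412000 < 6103515625? YES
  n = 131: C(131, 6) = 6249655776; 6249655776 < 6103515625? NO
  n = 132: C(132, 6) = 6547258432; 6547258432 < 6103515625? NO
The largest n with C(n, 6) < 6103515625 is n = 130 (where E[X] = 47707296/48828125 ≈ 0.97705). Hence R_5(6) > 130, i.e. R_5(6) ≥ 131.

Largest n = 130; hence R_5(6) > 130.


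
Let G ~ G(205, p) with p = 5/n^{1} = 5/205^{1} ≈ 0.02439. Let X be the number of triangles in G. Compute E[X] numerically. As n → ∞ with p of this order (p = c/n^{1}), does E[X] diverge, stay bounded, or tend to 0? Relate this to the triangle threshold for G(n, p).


Number of potential triangles: C(205, 3) = 1414910.
Each occurs with probability p³ ≈ (0.02439)³ ≈ 1.450937e-05.
By linearity: E[X] = C(205, 3)·p³ ≈ 1414910 · 1.450937e-05 ≈ 20.5294.
Here α = 1, so p = 5/n is exactly at the triangle threshold p ~ 1/n. Asymptotically E[X] → c³/6 = 5³/6 = 125/6 ≈ 20.8333, a bounded constant. In this regime the triangle count is asymptotically Poisson(c³/6).

E[X] ≈ 20.5294; in regime p = Θ(1/n^{1}) E[X] stays bounded (at the triangle threshold p ~ 1/n).


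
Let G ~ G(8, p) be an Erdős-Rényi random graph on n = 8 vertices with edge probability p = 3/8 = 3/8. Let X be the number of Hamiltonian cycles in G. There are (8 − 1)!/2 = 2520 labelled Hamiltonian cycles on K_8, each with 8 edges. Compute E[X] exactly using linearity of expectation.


K_8 has (8 − 1)!/2 = 2520 labelled Hamiltonian cycles.
For each such Hamiltonian cycle H, let X_H = 1 if all 8 edges of H are present in G. Then P[X_H = 1] = p^{8} = (3/8)^{8} = 6561/16777216.
By linearity of expectation: E[X] = Σ_H E[X_H] = 2520 · p^{8} = 2520 · 6561/16777216 = 2066715/2097152.
Numerically: E[X] ≈ 0.98549.

E[X] = 2520 · (3/8)^{8} = 2066715/2097152 ≈ 0.98549.


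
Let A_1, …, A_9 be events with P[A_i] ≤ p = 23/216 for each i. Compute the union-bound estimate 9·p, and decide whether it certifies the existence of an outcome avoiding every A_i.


Union bound: P[∪_{i=1}^{9} A_i] ≤ Σ_i P[A_i] ≤ 9·p = 9·(23/216) = 23/24.
Numerically: 23/24 ≈ 0.95833.
Is 23/24 < 1? YES.
Since P[∪ A_i] ≤ 23/24 < 1, the complement has P[∩ A_i^c] ≥ 1 − 23/24 = 1/24 > 0, so some outcome avoids every A_i.

9·p = 23/24 ≈ 0.95833; existence CERTIFIED by the union bound.


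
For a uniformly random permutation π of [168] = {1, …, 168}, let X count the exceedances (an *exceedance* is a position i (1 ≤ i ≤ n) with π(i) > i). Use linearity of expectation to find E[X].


Write X = Σ_{i=1}^{168} X_i, where X_i = 1_{π(i) > i}.
For each fixed i, π(i) is uniform over {1, …, 168} (marginal of a uniform permutation), so P[π(i) > i] = (n − i)/n. Summing: Σ_{i=1}^{168} (n − i)/n = (0 + 1 + … + 167)/168 = 168(168 − 1)/(2·168) = (168 − 1)/2.
Hence E[X] = Σ_{i=1}^{168} (168 − i)/168 = 167/2 ≈ 83.500.

E[X] = 167/2 = 83.500.


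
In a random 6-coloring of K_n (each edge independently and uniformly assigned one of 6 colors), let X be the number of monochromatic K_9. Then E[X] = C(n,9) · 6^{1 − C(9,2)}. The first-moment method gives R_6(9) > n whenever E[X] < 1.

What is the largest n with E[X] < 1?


We need C(n, 9) · 6^{1 − 36} < 1, i.e. C(n, 9) < 6^{36 − 1} = 1719070799748422591028658176.
Check values of n near the boundary:
  n = 4405: C(4405, 9) = 1706862792900636302463627150; 1706862792900636302463627150 < 1719070799748422591028658176? YES
  n = 4406: C(4406, 9) = 1710356485221788389505285700; 1710356485221788389505285700 < 1719070799748422591028658176? YES
  n = 4407: C(4407, 9) = 1713856532599459170657070050; 1713856532599459170657070050 < 1719070799748422591028658176? YES
  n = 4408: C(4408, 9) = 1717362945146264156457459600; 1717362945146264156457459600 < 1719070799748422591028658176? YES
  n = 4409: C(4409, 9) = 1720875732988608787686577131; 1720875732988608787686577131 < 1719070799748422591028658176? NO
  n = 4410: C(4410, 9) = 1724394906266704102180823710; 1724394906266704102180823710 < 1719070799748422591028658176? NO
  n = 4411: C(4411, 9) = 1727920475134582415883601405; 1727920475134582415883601405 < 1719070799748422591028658176? NO
The largest n with C(n, 9) < 1719070799748422591028658176 is n = 4408 (where E[X] = 35778394690547169926197075/35813974994758803979763712 ≈ 0.9990). Hence R_6(9) > 4408, i.e. R_6(9) ≥ 4409.

Largest n = 4408; hence R_6(9) > 4408.


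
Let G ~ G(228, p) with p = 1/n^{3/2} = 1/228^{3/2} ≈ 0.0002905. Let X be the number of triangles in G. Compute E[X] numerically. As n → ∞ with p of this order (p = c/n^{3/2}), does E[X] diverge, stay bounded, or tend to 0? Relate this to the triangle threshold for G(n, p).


Number of potential triangles: C(228, 3) = 1949476.
Each occurs with probability p³ ≈ (0.0002905)³ ≈ 2.450717e-11.
By linearity: E[X] = C(228, 3)·p³ ≈ 1949476 · 2.450717e-11 ≈ 0.0000.
Since α = 3/2 > 1, p = c/n^{3/2} = o(1/n) is below the triangle threshold p ~ 1/n. Asymptotically E[X] ~ (c³/6)·n^{3(1−α)} = (1³/6)·n^{-1.5} → 0, so by Markov's inequality G has no triangles w.h.p.

E[X] ≈ 0.0000; in regime p = Θ(1/n^{3/2}) E[X] tends to 0 (below the triangle threshold p ~ 1/n).


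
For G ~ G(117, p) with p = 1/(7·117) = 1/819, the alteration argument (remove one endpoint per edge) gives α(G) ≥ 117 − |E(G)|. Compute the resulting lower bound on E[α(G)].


E[|E(G)|] = C(117, 2)·p = 6786 · (1/819) = 58/7.
E[α(G)] ≥ n − E[|E(G)|] = 117 − 58/7 = 761/7.
Numerically: ≈ 108.714.
(This is only a lower bound; the true E[α(G)] may be larger.)

E[α(G)] ≥ 761/7 ≈ 108.714.


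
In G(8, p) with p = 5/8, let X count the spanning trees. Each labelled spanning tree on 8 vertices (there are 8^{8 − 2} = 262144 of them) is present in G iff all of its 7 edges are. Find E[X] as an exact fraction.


K_8 has 8^{8 − 2} = 262144 labelled spanning trees.
For each such spanning tree H, let X_H = 1 if all 7 edges of H are present in G. Then P[X_H = 1] = p^{7} = (5/8)^{7} = 78125/2097152.
By linearity: E[X] = Σ_H E[X_H] = 262144 · p^{7} = 262144 · 78125/2097152 = 78125/8.
Numerically: E[X] ≈ 9765.6.

E[X] = 262144 · (5/8)^{7} = 78125/8 ≈ 9765.6.


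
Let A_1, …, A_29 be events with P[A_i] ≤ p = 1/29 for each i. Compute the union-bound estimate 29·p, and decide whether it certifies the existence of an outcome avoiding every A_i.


Union bound: P[∪_{i=1}^{29} A_i] ≤ Σ_i P[A_i] ≤ 29·p = 29·(1/29) = 1.
Numerically: 1 ≈ 1.00000.
Is 1 < 1? NO.
Since the bound 1 is ≥ 1, the union bound is uninformative here; it does NOT by itself certify existence.

29·p = 1 ≈ 1.00000; existence NOT certified by the union bound.


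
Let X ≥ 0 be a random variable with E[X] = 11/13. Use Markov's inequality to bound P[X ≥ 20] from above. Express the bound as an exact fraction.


μ = E[X] = 11/13, a = 20.
Markov: P[X ≥ 20] ≤ μ/a = (11/13)/20 = 11/260.
Numerically: ≈ 0.042308.
(Since a = 20 > μ = 0.846154, the bound 11/260 is < 1 and informative.)

P[X ≥ 20] ≤ 11/260 ≈ 0.042308.


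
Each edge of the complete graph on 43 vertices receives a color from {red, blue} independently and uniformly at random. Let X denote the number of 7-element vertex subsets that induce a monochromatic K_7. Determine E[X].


Let X = Σ_S X_S over the C(43, 7) = 32224114 subsets S of size 7, where X_S = 1 if the K_7 on S is monochromatic.
For a fixed S, the K_7 on S has C(7, 2) = 21 edges. P[all 21 edges red] = (1/2)^21, and likewise for blue, so P[monochromatic] = 2·(1/2)^21 = 2^{1 − 21} = 1/1048576.
By linearity of expectation: E[X] = C(43, 7) · 2^{1 − 21} = 32224114 · 1/1048576 = 16112057/524288.
Numerically: E[X] ≈ 30.731310.

E[X] = C(43,7)·2^(1−C(7,2)) = 16112057/524288 ≈ 30.731310.


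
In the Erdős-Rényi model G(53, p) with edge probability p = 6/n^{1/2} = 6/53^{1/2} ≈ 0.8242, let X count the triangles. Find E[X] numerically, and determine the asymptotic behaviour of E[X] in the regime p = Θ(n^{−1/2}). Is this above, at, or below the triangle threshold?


Number of potential triangles: C(53, 3) = 23426.
Each occurs with probability p³ ≈ (0.8242)³ ≈ 5.598091e-01.
By linearity: E[X] = C(53, 3)·p³ ≈ 23426 · 5.598091e-01 ≈ 13114.0878.
Since α = 1/2 < 1, p = c/n^{1/2} ≫ 1/n is above the triangle threshold p ~ 1/n. Asymptotically E[X] ~ (c³/6)·n^{3(1−α)} = (6³/6)·n^{1.5} → ∞; triangles are abundant w.h.p.

E[X] ≈ 13114.0878; in regime p = Θ(1/n^{1/2}) E[X] diverges (above the triangle threshold p ~ 1/n).


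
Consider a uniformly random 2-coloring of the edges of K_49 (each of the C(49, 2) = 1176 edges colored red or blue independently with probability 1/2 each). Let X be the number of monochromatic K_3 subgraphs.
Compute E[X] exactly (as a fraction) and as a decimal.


Let X = Σ_S X_S over the C(49, 3) = 18424 subsets S of size 3, where X_S = 1 if the K_3 on S is monochromatic.
For a fixed S, the K_3 on S has C(3, 2) = 3 edges. P[all 3 edges red] = (1/2)^3, and likewise for blue, so P[monochromatic] = 2·(1/2)^3 = 2^{1 − 3} = 1/4.
By linearity: E[X] = C(49, 3) · 2^{1 − 3} = 18424 · 1/4 = 4606.
Numerically: E[X] ≈ 4606.00000.

E[X] = C(49,3)·2^(1−C(3,2)) = 4606 ≈ 4606.00000.


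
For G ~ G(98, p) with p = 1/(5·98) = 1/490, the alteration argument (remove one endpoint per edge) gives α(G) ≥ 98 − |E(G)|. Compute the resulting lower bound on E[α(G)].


E[|E(G)|] = C(98, 2)·p = 4753 · (1/490) = 97/10.
E[α(G)] ≥ n − E[|E(G)|] = 98 − 97/10 = 883/10.
Numerically: ≈ 88.3000.
(This is only a lower bound; the true E[α(G)] may be larger.)

E[α(G)] ≥ 883/10 ≈ 88.3000.


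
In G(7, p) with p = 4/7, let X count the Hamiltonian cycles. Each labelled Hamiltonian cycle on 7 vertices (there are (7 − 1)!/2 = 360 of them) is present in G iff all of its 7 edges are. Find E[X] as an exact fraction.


K_7 has (7 − 1)!/2 = 360 labelled Hamiltonian cycles.
For each such Hamiltonian cycle H, let X_H = 1 if all 7 edges of H are present in G. Then P[X_H = 1] = p^{7} = (4/7)^{7} = 16384/823543.
By linearity: E[X] = Σ_H E[X_H] = 360 · p^{7} = 360 · 16384/823543 = 5898240/823543.
Numerically: E[X] ≈ 7.16203.

E[X] = 360 · (4/7)^{7} = 5898240/823543 ≈ 7.16203.


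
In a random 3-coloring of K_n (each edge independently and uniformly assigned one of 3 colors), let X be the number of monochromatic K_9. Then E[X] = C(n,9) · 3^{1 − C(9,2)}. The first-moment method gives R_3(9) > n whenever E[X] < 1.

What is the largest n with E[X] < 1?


We need C(n, 9) · 3^{1 − 36} < 1, i.e. C(n, 9) < 3^{36 − 1} = 50031545098999707.
Check values of n near the boundary:
  n = 300: C(300, 9) = 48052241692154700; 48052241692154700 < 50031545098999707? YES
  n = 301: C(301, 9) = 49533303936090975; 49533303936090975 < 50031545098999707? YES
  n = 302: C(302, 9) = 51054804739588650; 51054804739588650 < 50031545098999707? NO
The largest n with C(n, 9) < 50031545098999707 is n = 301 (where E[X] = 16511101312030325/16677181699666569 ≈ 0.99004). Hence R_3(9) > 301, i.e. R_3(9) ≥ 302.

Largest n = 301; hence R_3(9) > 301.


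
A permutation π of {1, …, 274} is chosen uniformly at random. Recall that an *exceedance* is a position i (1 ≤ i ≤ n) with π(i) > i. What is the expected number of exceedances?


Write X = Σ_{i=1}^{274} X_i, where X_i = 1_{π(i) > i}.
For each fixed i, π(i) is uniform over {1, …, 274} (marginal of a uniform permutation), so P[π(i) > i] = (n − i)/n. Summing: Σ_{i=1}^{274} (n − i)/n = (0 + 1 + … + 273)/274 = 274(274 − 1)/(2·274) = (274 − 1)/2.
Hence E[X] = Σ_{i=1}^{274} (274 − i)/274 = 273/2 ≈ 136.5000.

E[X] = 273/2 = 136.5000.


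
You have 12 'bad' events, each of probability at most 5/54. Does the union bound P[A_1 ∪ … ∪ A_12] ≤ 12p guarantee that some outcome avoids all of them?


Union bound: P[∪_{i=1}^{12} A_i] ≤ Σ_i P[A_i] ≤ 12·p = 12·(5/54) = 10/9.
Numerically: 10/9 ≈ 1.1111.
Is 10/9 < 1? NO.
Since the bound 10/9 is ≥ 1, the union bound is uninformative here; it does NOT by itself certify existence.

12·p = 10/9 ≈ 1.1111; existence NOT certified by the union bound.


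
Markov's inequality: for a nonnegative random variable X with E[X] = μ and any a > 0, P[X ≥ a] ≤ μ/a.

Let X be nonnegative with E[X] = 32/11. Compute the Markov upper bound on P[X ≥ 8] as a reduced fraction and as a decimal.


μ = E[X] = 32/11, a = 8.
Markov: P[X ≥ 8] ≤ μ/a = (32/11)/8 = 4/11.
Numerically: ≈ 0.363636.
(Since a = 8 > μ = 2.909091, the bound 4/11 is < 1 and informative.)

P[X ≥ 8] ≤ 4/11 ≈ 0.363636.


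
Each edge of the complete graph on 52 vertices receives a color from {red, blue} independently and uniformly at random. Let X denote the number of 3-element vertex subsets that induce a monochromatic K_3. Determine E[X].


Let X = Σ_S X_S over the C(52, 3) = 22100 subsets S of size 3, where X_S = 1 if the K_3 on S is monochromatic.
For a fixed S, the K_3 on S has C(3, 2) = 3 edges. P[all 3 edges red] = (1/2)^3, and likewise for blue, so P[monochromatic] = 2·(1/2)^3 = 2^{1 − 3} = 1/4.
By linearity: E[X] = C(52, 3) · 2^{1 − 3} = 22100 · 1/4 = 5525.
Numerically: E[X] ≈ 5525.0000.

E[X] = C(52,3)·2^(1−C(3,2)) = 5525 ≈ 5525.0000.


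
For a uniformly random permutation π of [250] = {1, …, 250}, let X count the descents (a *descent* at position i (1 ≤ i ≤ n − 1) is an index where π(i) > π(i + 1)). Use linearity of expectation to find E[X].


Write X = Σ X_I over i = 1, …, 249, with X_I the indicator of one descent.
There are 249 indicators.
For each fixed i, the pair (π(i), π(i+1)) is a uniformly random ordered pair of distinct values from {1, …, 250}; by symmetry P[π(i) > π(i+1)] = 1/2.
By linearity: E[X] = 249 · (1/2) = (250 − 1) · (1/2) = 249/2 ≈ 124.5000.

E[X] = 249/2 = 124.5000.


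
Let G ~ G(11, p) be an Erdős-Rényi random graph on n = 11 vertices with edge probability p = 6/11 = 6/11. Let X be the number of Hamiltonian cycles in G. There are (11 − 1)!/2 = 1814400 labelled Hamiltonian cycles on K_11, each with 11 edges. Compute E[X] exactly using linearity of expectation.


K_11 has (11 − 1)!/2 = 1814400 labelled Hamiltonian cycles.
For each such Hamiltonian cycle H, let X_H = 1 if all 11 edges of H are present in G. Then P[X_H = 1] = p^{11} = (6/11)^{11} = 362797056/285311670611.
By linearity: E[X] = Σ_H E[X_H] = 1814400 · p^{11} = 1814400 · 362797056/285311670611 = 658258978406400/285311670611.
Numerically: E[X] ≈ 2307.2.

E[X] = 1814400 · (6/11)^{11} = 658258978406400/285311670611 ≈ 2307.2.


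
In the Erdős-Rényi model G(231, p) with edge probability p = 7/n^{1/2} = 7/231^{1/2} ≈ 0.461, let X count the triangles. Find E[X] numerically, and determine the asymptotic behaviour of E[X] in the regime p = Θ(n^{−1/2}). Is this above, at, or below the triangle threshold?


Number of potential triangles: C(231, 3) = 2027795.
Each occurs with probability p³ ≈ (0.461)³ ≈ 9.76959e-02.
By linearity: E[X] = C(231, 3)·p³ ≈ 2027795 · 9.76959e-02 ≈ 198107.172.
Since α = 1/2 < 1, p = c/n^{1/2} ≫ 1/n is above the triangle threshold p ~ 1/n. Asymptotically E[X] ~ (c³/6)·n^{3(1−α)} = (7³/6)·n^{1.5} → ∞; triangles are abundant w.h.p.

E[X] ≈ 198107.172; in regime p = Θ(1/n^{1/2}) E[X] diverges (above the triangle threshold p ~ 1/n).


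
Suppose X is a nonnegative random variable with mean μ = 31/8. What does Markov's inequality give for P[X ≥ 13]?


μ = E[X] = 31/8, a = 13.
Markov: P[X ≥ 13] ≤ μ/a = (31/8)/13 = 31/104.
Numerically: ≈ 0.298.
(Since a = 13 > μ = 3.875, the bound 31/104 is < 1 and informative.)

P[X ≥ 13] ≤ 31/104 ≈ 0.298.
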